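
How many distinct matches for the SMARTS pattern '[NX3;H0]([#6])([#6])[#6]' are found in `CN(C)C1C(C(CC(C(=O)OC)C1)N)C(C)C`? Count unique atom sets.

[NX3;H0]([#6])([#6])[#6] is the SMARTS for a tertiary amine: a trivalent nitrogen with no H, bonded to three carbons.
Exactly one fragment in the molecule meets all constraints, giving 1 match.

1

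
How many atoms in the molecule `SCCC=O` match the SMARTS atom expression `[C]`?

The query [C] means: uppercase C matches aliphatic (non-aromatic) carbon only.
Check the 5 heavy atoms by environment: 3× C → match; 1× S → no; 1× O → no.
That gives 3 matching atoms.

3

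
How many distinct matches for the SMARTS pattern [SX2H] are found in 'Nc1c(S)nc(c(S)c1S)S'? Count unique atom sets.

4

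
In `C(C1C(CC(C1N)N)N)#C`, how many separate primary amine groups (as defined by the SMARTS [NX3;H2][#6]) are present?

3

[NX3;H2][#6] is the SMARTS for a primary amine: a trivalent nitrogen with two H attached to carbon.
The molecule carries 3 separate instances of a primary amino group (-NH2) meeting every constraint; each maps to a distinct set of atoms, giving 3 matches.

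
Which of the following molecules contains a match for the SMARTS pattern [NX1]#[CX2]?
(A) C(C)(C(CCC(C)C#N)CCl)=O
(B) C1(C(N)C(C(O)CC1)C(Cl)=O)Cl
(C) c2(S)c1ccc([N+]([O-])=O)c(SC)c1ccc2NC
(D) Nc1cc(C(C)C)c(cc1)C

A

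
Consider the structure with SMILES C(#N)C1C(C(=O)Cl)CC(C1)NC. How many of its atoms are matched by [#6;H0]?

2

The query [#6;H0] means: any carbon with no attached hydrogen.
Check the 12 heavy atoms by environment: 2× C (H2) → no; 3× C (H1) → no; 2× C (H0) → match; 1× N (H0) → no; 1× N (H1) → no; 1× C (H3) → no; 1× O (H0) → no; 1× Cl (H0) → no.
That gives 2 matching atoms.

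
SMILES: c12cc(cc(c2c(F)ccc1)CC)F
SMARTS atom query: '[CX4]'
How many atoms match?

2

Check the 14 heavy atoms by environment: 10× c (aromatic, X3) → no; 2× F (X1) → no; 2× C (X4) → match.
That gives 2 matching atoms.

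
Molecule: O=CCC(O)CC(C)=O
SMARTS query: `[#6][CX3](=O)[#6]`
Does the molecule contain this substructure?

Yes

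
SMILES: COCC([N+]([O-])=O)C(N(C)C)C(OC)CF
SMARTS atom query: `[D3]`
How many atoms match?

5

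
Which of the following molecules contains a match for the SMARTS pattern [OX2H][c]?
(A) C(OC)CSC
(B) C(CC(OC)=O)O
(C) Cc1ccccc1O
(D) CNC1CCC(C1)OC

[OX2H][c] describes a hydroxyl oxygen attached to an aromatic carbon (a phenol).
(A) has a methoxy ether (-OCH3) but the oxygen has H0, not H1.
(B) has a hydroxyl group (-OH) but the -OH is on an aliphatic carbon, not an aromatic c.
(C) contains a hydroxyl group (-OH), which satisfies every atom and bond constraint.
(D) has a methoxy ether (-OCH3) but the oxygen has H0, not H1.
So the answer is (C).

C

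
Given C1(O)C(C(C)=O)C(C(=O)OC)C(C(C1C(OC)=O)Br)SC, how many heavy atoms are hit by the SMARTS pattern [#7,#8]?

6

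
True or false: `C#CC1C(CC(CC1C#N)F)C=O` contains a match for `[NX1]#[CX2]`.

True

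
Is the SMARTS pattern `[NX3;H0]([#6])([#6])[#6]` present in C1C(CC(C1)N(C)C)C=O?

Yes

The pattern [NX3;H0]([#6])([#6])[#6] describes a trivalent nitrogen with no H, bonded to three carbons — a tertiary amine.
The molecule carries a dimethylamino group (-N(CH3)2), whose atoms satisfy every constraint of the query, so the pattern matches.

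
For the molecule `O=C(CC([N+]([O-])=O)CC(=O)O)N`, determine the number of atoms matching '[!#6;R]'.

The query [!#6;R] means: non-carbon atom that is part of a ring.
Check the 12 heavy atoms by environment: 5× C (acyclic) → no; 4× O (acyclic) → no; 1× N (acyclic) → no; 1× N (charge +1, acyclic) → no; 1× O (charge -1, acyclic) → no.
No environment satisfies the query, so 0 matching atoms.

0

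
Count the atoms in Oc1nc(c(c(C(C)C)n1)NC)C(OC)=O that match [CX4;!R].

5

The query [CX4;!R] means: aliphatic carbon with four total connections, not in a ring.
Check the 16 heavy atoms by environment: 2× n (aromatic, X2, in 6-ring) → no; 4× c (aromatic, X3, in 6-ring) → no; 1× N (X3, acyclic) → no; 5× C (X4, acyclic) → match; 2× O (X2, acyclic) → no; 1× C (X3, acyclic) → no; 1× O (X1, acyclic) → no.
That gives 5 matching atoms.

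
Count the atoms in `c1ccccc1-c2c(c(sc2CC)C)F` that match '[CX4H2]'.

1

The query [CX4H2] means: sp3 carbon (X4) with exactly two hydrogens.
Check the 15 heavy atoms by environment: 1× s (aromatic, H0, X2) → no; 5× c (aromatic, H0, X3) → no; 5× c (aromatic, H1, X3) → no; 2× C (H3, X4) → no; 1× C (H2, X4) → match; 1× F (H0, X1) → no.
That gives 1 matching atom.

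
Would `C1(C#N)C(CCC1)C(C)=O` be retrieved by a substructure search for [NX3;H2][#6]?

The pattern [NX3;H2][#6] describes a trivalent nitrogen with two H attached to carbon — a primary amine.
The closest candidate here is a nitrile (-C#N), but the nitrogen is NX1 (triple-bonded), not NX3 with two H. No other fragment satisfies the full query, so there is no match.

No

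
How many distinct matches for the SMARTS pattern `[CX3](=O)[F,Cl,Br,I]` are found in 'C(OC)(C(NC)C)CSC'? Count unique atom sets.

[CX3](=O)[F,Cl,Br,I] is the SMARTS for an acyl halide: a carbonyl carbon bonded to a halogen.
No fragment in the molecule satisfies every constraint, giving 0 matches.

0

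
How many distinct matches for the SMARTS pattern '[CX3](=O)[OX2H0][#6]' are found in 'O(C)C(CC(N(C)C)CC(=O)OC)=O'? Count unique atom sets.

2

[CX3](=O)[OX2H0][#6] is the SMARTS for an ester: a carbonyl carbon bonded to an oxygen that is itself bonded to carbon (no H on that O).
The molecule carries 2 separate instances of a methyl-ester group (-C(=O)OCH3) meeting every constraint; each maps to a distinct set of atoms, giving 2 matches.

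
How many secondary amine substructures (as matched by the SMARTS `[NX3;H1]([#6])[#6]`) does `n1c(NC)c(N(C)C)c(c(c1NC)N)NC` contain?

[NX3;H1]([#6])[#6] is the SMARTS for a secondary amine: a trivalent nitrogen with one H, bonded to two carbons.
The molecule carries 3 separate instances of an N-methylamino group (-NHCH3) meeting every constraint; each maps to a distinct set of atoms, giving 3 matches.

3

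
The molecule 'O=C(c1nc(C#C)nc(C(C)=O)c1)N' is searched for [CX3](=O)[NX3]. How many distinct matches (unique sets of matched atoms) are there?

[CX3](=O)[NX3] is the SMARTS for an amide: a carbonyl carbon bonded to a trivalent nitrogen.
Exactly one fragment in the molecule meets all constraints, giving 1 match.

1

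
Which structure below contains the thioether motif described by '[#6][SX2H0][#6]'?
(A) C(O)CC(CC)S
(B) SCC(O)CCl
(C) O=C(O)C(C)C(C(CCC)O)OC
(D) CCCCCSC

D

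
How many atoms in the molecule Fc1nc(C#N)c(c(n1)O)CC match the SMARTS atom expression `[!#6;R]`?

2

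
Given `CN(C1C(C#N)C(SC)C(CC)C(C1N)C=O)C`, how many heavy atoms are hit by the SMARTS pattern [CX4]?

11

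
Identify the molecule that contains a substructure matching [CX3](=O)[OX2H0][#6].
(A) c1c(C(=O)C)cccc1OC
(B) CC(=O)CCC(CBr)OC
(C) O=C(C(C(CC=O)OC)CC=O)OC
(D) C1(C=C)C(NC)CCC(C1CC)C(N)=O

C

[CX3](=O)[OX2H0][#6] describes a carbonyl carbon bonded to an oxygen that is itself bonded to carbon (no H on that O) (an ester).
(A) has a methoxy ether (-OCH3) but the ether oxygen is not adjacent to a C=O carbon.
(B) has a methoxy ether (-OCH3) but the ether oxygen is not adjacent to a C=O carbon.
(C) contains a methyl-ester group (-C(=O)OCH3), which satisfies every atom and bond constraint.
(D) has a primary amide (-C(=O)NH2) but the carbonyl is bonded to N, not to an O-C linkage.
So the answer is (C).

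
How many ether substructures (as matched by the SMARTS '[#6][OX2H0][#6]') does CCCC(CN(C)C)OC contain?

1

[#6][OX2H0][#6] is the SMARTS for an ether: an aliphatic oxygen bridging two carbons with no H on the oxygen.
Exactly one fragment in the molecule meets all constraints, giving 1 match.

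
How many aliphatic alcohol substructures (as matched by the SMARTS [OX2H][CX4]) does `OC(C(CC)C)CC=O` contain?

1

[OX2H][CX4] is the SMARTS for an aliphatic alcohol: a hydroxyl oxygen bound to an sp3 (X4) carbon.
Exactly one fragment in the molecule meets all constraints, giving 1 match.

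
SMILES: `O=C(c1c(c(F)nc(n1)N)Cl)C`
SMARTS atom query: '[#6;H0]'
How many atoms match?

The query [#6;H0] means: any carbon with no attached hydrogen.
Check the 12 heavy atoms by environment: 2× n (aromatic, H0) → no; 4× c (aromatic, H0) → match; 1× C (H0) → match; 1× O (H0) → no; 1× C (H3) → no; 1× Cl (H0) → no; 1× N (H2) → no; 1× F (H0) → no.
Summing the matching environments: 4 + 1 = 5 matching atoms.

5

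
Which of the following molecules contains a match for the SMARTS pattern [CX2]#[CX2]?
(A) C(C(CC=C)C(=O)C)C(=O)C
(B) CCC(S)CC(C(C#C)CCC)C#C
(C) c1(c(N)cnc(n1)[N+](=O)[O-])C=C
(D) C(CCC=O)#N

B

[CX2]#[CX2] describes a carbon-carbon triple bond (an alkyne).
(A) has a vinyl group (-CH=CH2) but the C=C is a double bond; both carbons are CX3, not CX2.
(B) contains an ethynyl group (-C#CH), which satisfies every atom and bond constraint.
(C) has a vinyl group (-CH=CH2) but the C=C is a double bond; both carbons are CX3, not CX2.
(D) has a nitrile (-C#N) but the triple bond is C#N, not C#C.
So the answer is (B).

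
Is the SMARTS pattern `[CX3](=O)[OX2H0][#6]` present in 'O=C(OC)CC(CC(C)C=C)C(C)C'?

Yes

The pattern [CX3](=O)[OX2H0][#6] describes a carbonyl carbon bonded to an oxygen that is itself bonded to carbon (no H on that O) — an ester.
The molecule carries a methyl-ester group (-C(=O)OCH3), whose atoms satisfy every constraint of the query, so the pattern matches.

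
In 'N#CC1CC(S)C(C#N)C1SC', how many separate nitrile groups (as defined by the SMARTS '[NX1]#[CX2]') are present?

2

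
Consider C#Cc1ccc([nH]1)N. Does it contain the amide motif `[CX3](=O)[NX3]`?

No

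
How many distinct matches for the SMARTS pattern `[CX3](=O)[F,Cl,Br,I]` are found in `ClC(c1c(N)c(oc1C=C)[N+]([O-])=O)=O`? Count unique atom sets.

[CX3](=O)[F,Cl,Br,I] is the SMARTS for an acyl halide: a carbonyl carbon bonded to a halogen.
Exactly one fragment in the molecule meets all constraints, giving 1 match.

1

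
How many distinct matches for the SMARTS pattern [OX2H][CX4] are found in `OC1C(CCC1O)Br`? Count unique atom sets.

[OX2H][CX4] is the SMARTS for an aliphatic alcohol: a hydroxyl oxygen bound to an sp3 (X4) carbon.
The molecule carries 2 separate instances of a hydroxyl group (-OH) meeting every constraint; each maps to a distinct set of atoms, giving 2 matches.

2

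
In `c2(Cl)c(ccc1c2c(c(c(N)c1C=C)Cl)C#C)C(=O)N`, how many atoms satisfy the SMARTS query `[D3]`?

Check the 20 heavy atoms by environment: 8× c (aromatic, D3) → match; 2× c (aromatic, D2) → no; 2× N (D1) → no; 2× Cl (D1) → no; 1× C (D3) → match; 1× O (D1) → no; 2× C (D2) → no; 2× C (D1) → no.
Summing the matching environments: 8 + 1 = 9 matching atoms.

9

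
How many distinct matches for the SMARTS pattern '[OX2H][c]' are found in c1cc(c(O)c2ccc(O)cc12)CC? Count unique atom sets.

2

[OX2H][c] is the SMARTS for a phenol: a hydroxyl oxygen attached to an aromatic carbon.
The molecule carries 2 separate instances of a hydroxyl group (-OH) meeting every constraint; each maps to a distinct set of atoms, giving 2 matches.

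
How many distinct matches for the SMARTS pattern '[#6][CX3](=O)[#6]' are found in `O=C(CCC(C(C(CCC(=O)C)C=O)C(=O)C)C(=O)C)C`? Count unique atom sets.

[#6][CX3](=O)[#6] is the SMARTS for a ketone: a carbonyl carbon (no H) flanked by two carbons.
The molecule carries 4 separate instances of an acetyl/ketone group (-C(=O)CH3) meeting every constraint; each maps to a distinct set of atoms, giving 4 matches.

4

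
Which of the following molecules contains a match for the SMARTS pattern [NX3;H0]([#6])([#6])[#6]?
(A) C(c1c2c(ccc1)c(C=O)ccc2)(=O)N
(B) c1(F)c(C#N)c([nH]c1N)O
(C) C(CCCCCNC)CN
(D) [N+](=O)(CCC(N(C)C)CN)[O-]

[NX3;H0]([#6])([#6])[#6] describes a trivalent nitrogen with no H, bonded to three carbons (a tertiary amine).
(A) has a primary amide (-C(=O)NH2) but the amide nitrogen has H2 and only one carbon neighbour.
(B) has a primary amino group (-NH2) but the nitrogen has H2, not H0 with three carbons.
(C) has an N-methylamino group (-NHCH3) but the nitrogen still has one H (H1), not H0.
(D) contains a dimethylamino group (-N(CH3)2), which satisfies every atom and bond constraint.
So the answer is (D).

D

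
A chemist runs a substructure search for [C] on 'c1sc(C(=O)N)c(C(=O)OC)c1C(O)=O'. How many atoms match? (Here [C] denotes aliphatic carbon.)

Check the 15 heavy atoms by environment: 1× s (aromatic) → no; 4× c (aromatic) → no; 4× C → match; 5× O → no; 1× N → no.
That gives 4 matching atoms.

4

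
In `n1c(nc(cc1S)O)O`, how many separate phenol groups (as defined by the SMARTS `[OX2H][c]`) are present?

2

[OX2H][c] is the SMARTS for a phenol: a hydroxyl oxygen attached to an aromatic carbon.
The molecule carries 2 separate instances of a hydroxyl group (-OH) meeting every constraint; each maps to a distinct set of atoms, giving 2 matches.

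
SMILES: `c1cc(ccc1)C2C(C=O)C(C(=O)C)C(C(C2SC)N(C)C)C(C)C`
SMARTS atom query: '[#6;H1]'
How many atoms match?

13

The query [#6;H1] means: any carbon bearing exactly one hydrogen.
Check the 25 heavy atoms by environment: 8× C (H1) → match; 1× N (H0) → no; 6× C (H3) → no; 1× c (aromatic, H0) → no; 5× c (aromatic, H1) → match; 2× O (H0) → no; 1× C (H0) → no; 1× S (H0) → no.
Summing the matching environments: 8 + 5 = 13 matching atoms.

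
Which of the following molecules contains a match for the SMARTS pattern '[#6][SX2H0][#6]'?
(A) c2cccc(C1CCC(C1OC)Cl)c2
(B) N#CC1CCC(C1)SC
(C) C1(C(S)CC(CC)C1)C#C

[#6][SX2H0][#6] describes an aliphatic sulfur bridging two carbons with no H on the sulfur (a thioether).
(A) has a methoxy ether (-OCH3) but the bridging atom is O, not S.
(B) contains a methylthio ether (-SCH3), which satisfies every atom and bond constraint.
(C) has a thiol (-SH) but the sulfur has H1, not H0 bridging two carbons.
So the answer is (B).

B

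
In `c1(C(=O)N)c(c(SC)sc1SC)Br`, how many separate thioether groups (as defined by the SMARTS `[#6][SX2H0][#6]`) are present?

[#6][SX2H0][#6] is the SMARTS for a thioether: an aliphatic sulfur bridging two carbons with no H on the sulfur.
The molecule carries 2 separate instances of a methylthio ether (-SCH3) meeting every constraint; each maps to a distinct set of atoms, giving 2 matches.

2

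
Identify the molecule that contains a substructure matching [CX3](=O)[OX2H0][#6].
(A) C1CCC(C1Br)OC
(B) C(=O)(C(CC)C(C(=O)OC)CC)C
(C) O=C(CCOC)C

B

[CX3](=O)[OX2H0][#6] describes a carbonyl carbon bonded to an oxygen that is itself bonded to carbon (no H on that O) (an ester).
(A) has a methoxy ether (-OCH3) but the ether oxygen is not adjacent to a C=O carbon.
(B) contains a methyl-ester group (-C(=O)OCH3), which satisfies every atom and bond constraint.
(C) has a methoxy ether (-OCH3) but the ether oxygen is not adjacent to a C=O carbon.
So the answer is (B).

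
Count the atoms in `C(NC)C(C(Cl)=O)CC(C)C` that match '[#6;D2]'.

2

Check the 11 heavy atoms by environment: 2× C (D2) → match; 3× C (D3) → no; 1× O (D1) → no; 1× Cl (D1) → no; 3× C (D1) → no; 1× N (D2) → no.
That gives 2 matching atoms.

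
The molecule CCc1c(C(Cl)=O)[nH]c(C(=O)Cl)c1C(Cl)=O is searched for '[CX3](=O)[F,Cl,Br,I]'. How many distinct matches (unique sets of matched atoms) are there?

[CX3](=O)[F,Cl,Br,I] is the SMARTS for an acyl halide: a carbonyl carbon bonded to a halogen.
The molecule carries 3 separate instances of an acyl chloride (-C(=O)Cl) meeting every constraint; each maps to a distinct set of atoms, giving 3 matches.

3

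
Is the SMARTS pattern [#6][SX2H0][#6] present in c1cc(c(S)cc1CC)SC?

Yes

The pattern [#6][SX2H0][#6] describes an aliphatic sulfur bridging two carbons with no H on the sulfur — a thioether.
The molecule carries a methylthio ether (-SCH3), whose atoms satisfy every constraint of the query, so the pattern matches.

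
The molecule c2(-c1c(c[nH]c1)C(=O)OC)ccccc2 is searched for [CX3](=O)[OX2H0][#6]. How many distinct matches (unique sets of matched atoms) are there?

1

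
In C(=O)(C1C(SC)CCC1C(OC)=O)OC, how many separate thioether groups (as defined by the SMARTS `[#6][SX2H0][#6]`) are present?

[#6][SX2H0][#6] is the SMARTS for a thioether: an aliphatic sulfur bridging two carbons with no H on the sulfur.
Exactly one fragment in the molecule meets all constraints, giving 1 match.

1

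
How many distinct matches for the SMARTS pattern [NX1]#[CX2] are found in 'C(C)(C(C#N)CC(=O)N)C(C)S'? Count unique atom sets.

[NX1]#[CX2] is the SMARTS for a nitrile: a nitrogen triple-bonded to a two-connected carbon.
Exactly one fragment in the molecule meets all constraints, giving 1 match.

1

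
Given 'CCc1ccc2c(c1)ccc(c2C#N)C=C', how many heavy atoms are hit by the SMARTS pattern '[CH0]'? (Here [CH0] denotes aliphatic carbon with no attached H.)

1

The query [CH0] means: aliphatic carbon with no attached hydrogen.
Check the 16 heavy atoms by environment: 5× c (aromatic, H0) → no; 5× c (aromatic, H1) → no; 1× C (H0) → match; 1× N (H0) → no; 2× C (H2) → no; 1× C (H3) → no; 1× C (H1) → no.
That gives 1 matching atom.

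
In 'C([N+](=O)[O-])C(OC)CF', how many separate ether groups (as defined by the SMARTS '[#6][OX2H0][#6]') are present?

[#6][OX2H0][#6] is the SMARTS for an ether: an aliphatic oxygen bridging two carbons with no H on the oxygen.
Exactly one fragment in the molecule meets all constraints, giving 1 match.

1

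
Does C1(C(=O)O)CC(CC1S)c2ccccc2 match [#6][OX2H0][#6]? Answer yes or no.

No

The pattern [#6][OX2H0][#6] describes an aliphatic oxygen bridging two carbons with no H on the oxygen — an ether.
The closest candidate here is a carboxylic acid group (-C(=O)OH), but the -OH oxygen has H1; the =O is OX1, not OX2. No other fragment satisfies the full query, so there is no match.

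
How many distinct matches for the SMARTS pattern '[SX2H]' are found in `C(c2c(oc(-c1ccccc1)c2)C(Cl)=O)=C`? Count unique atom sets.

0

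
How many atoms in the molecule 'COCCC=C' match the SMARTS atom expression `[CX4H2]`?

2

The query [CX4H2] means: sp3 carbon (X4) with exactly two hydrogens.
Check the 6 heavy atoms by environment: 2× C (H2, X4) → match; 1× O (H0, X2) → no; 1× C (H3, X4) → no; 1× C (H1, X3) → no; 1× C (H2, X3) → no.
That gives 2 matching atoms.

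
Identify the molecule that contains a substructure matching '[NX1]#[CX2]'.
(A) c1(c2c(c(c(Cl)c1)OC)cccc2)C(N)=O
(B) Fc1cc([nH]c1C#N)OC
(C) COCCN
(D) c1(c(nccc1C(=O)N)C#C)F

B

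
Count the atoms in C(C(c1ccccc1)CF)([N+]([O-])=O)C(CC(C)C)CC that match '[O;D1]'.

Check the 20 heavy atoms by environment: 3× C (D2) → no; 4× C (D3) → no; 1× F (D1) → no; 3× C (D1) → no; 1× N (charge +1, D3) → no; 1× O (charge -1, D1) → match; 1× O (D1) → match; 1× c (aromatic, D3) → no; 5× c (aromatic, D2) → no.
Summing the matching environments: 1 + 1 = 2 matching atoms.

2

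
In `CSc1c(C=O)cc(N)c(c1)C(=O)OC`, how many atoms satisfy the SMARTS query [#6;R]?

6

Check the 15 heavy atoms by environment: 6× c (aromatic, in 6-ring) → match; 1× S (acyclic) → no; 4× C (acyclic) → no; 3× O (acyclic) → no; 1× N (acyclic) → no.
That gives 6 matching atoms.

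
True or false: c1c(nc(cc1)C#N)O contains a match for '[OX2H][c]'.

True

The pattern [OX2H][c] describes a hydroxyl oxygen attached to an aromatic carbon — a phenol.
The molecule carries a hydroxyl group (-OH), whose atoms satisfy every constraint of the query, so the pattern matches.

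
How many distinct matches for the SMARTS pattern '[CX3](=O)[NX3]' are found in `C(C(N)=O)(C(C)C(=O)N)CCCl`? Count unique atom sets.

2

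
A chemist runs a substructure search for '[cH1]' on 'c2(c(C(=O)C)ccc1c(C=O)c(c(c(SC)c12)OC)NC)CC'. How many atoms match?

The query [cH1] means: aromatic carbon bearing exactly one hydrogen.
Check the 23 heavy atoms by environment: 8× c (aromatic, H0) → no; 2× c (aromatic, H1) → match; 1× C (H0) → no; 3× O (H0) → no; 5× C (H3) → no; 1× N (H1) → no; 1× C (H1) → no; 1× C (H2) → no; 1× S (H0) → no.
That gives 2 matching atoms.

2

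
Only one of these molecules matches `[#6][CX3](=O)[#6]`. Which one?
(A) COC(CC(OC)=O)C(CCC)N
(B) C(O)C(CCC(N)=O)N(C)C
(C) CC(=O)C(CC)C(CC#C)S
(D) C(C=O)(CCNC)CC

[#6][CX3](=O)[#6] describes a carbonyl carbon (no H) flanked by two carbons (a ketone).
(A) has a methyl-ester group (-C(=O)OCH3) but one neighbour of the carbonyl carbon is O, not C.
(B) has a primary amide (-C(=O)NH2) but one neighbour of the carbonyl carbon is N, not C.
(C) contains an acetyl/ketone group (-C(=O)CH3), which satisfies every atom and bond constraint.
(D) has an aldehyde (-CHO) but the carbonyl carbon has H1, so it is not flanked by two carbons.
So the answer is (C).

C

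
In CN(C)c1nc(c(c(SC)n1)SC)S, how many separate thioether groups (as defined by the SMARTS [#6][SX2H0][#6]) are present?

[#6][SX2H0][#6] is the SMARTS for a thioether: an aliphatic sulfur bridging two carbons with no H on the sulfur.
The molecule carries 2 separate instances of a methylthio ether (-SCH3) meeting every constraint; each maps to a distinct set of atoms, giving 2 matches.

2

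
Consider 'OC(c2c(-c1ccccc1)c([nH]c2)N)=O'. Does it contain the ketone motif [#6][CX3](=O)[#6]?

No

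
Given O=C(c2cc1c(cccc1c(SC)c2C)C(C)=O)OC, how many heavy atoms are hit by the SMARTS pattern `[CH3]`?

4

Check the 20 heavy atoms by environment: 6× c (aromatic, H0) → no; 4× c (aromatic, H1) → no; 4× C (H3) → match; 2× C (H0) → no; 3× O (H0) → no; 1× S (H0) → no.
That gives 4 matching atoms.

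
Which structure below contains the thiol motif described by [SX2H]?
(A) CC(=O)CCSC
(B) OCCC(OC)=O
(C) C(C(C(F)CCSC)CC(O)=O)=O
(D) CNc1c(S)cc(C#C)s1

D

[SX2H] describes an aliphatic sulfur with two connections, one being H (a thiol).
(A) has a methylthio ether (-SCH3) but the sulfur has H0 (bonded to two carbons), not H1.
(B) has a hydroxyl group (-OH) but it is an -OH, not an -SH.
(C) has a methylthio ether (-SCH3) but the sulfur has H0 (bonded to two carbons), not H1.
(D) contains a thiol (-SH), which satisfies every atom and bond constraint.
So the answer is (D).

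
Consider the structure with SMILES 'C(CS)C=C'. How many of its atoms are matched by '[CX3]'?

2

The query [CX3] means: C with X3: aliphatic carbon with exactly 3 total connections.
Check the 5 heavy atoms by environment: 2× C (X4) → no; 1× S (X2) → no; 2× C (X3) → match.
That gives 2 matching atoms.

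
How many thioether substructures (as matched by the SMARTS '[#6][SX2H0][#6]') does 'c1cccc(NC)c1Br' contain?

0

[#6][SX2H0][#6] is the SMARTS for a thioether: an aliphatic sulfur bridging two carbons with no H on the sulfur.
No fragment in the molecule satisfies every constraint, giving 0 matches.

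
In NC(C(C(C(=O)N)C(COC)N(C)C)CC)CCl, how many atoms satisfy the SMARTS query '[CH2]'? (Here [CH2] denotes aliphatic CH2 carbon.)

The query [CH2] means: aliphatic carbon with exactly two hydrogens.
Check the 18 heavy atoms by environment: 3× C (H2) → match; 4× C (H1) → no; 1× C (H0) → no; 2× O (H0) → no; 2× N (H2) → no; 4× C (H3) → no; 1× N (H0) → no; 1× Cl (H0) → no.
That gives 3 matching atoms.

3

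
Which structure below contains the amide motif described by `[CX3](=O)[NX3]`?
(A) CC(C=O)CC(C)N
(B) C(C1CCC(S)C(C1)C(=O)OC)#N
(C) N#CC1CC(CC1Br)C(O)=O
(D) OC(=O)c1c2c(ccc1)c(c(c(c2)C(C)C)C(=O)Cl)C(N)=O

[CX3](=O)[NX3] describes a carbonyl carbon bonded to a trivalent nitrogen (an amide).
(A) has a primary amino group (-NH2) but the -NH2 is not attached to a carbonyl carbon.
(B) has a nitrile (-C#N) but the nitrile N is NX1 (triple-bonded), not NX3.
(C) has a carboxylic acid group (-C(=O)OH) but the carbonyl is bonded to O, not to an NX3 nitrogen.
(D) contains a primary amide (-C(=O)NH2), which satisfies every atom and bond constraint.
So the answer is (D).

D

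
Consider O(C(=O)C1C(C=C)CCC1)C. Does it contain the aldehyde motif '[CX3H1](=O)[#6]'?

No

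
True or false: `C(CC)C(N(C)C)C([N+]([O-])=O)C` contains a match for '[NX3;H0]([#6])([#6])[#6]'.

True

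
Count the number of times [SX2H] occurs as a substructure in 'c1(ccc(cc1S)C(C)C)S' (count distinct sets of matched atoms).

2

[SX2H] is the SMARTS for a thiol: an aliphatic sulfur with two connections, one being H.
The molecule carries 2 separate instances of a thiol (-SH) meeting every constraint; each maps to a distinct set of atoms, giving 2 matches.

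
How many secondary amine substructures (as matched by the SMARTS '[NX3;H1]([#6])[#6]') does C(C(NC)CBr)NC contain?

2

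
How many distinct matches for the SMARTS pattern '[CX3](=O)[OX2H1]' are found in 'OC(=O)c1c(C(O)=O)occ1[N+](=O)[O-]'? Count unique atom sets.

[CX3](=O)[OX2H1] is the SMARTS for a carboxylic acid: an sp2 carbon double-bonded to O and single-bonded to an -OH oxygen.
The molecule carries 2 separate instances of a carboxylic acid group (-C(=O)OH) meeting every constraint; each maps to a distinct set of atoms, giving 2 matches.

2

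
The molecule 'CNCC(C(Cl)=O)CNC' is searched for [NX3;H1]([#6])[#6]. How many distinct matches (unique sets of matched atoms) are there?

[NX3;H1]([#6])[#6] is the SMARTS for a secondary amine: a trivalent nitrogen with one H, bonded to two carbons.
The molecule carries 2 separate instances of an N-methylamino group (-NHCH3) meeting every constraint; each maps to a distinct set of atoms, giving 2 matches.

2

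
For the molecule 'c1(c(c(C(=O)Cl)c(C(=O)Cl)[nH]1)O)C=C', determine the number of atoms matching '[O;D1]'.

3

The query [O;D1] means: aliphatic oxygen bonded to exactly one heavy atom.
Check the 14 heavy atoms by environment: 1× n (aromatic, D2) → no; 4× c (aromatic, D3) → no; 2× C (D3) → no; 3× O (D1) → match; 2× Cl (D1) → no; 1× C (D2) → no; 1× C (D1) → no.
That gives 3 matching atoms.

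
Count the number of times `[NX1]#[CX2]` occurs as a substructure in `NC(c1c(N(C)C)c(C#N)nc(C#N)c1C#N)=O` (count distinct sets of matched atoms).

[NX1]#[CX2] is the SMARTS for a nitrile: a nitrogen triple-bonded to a two-connected carbon.
The molecule carries 3 separate instances of a nitrile (-C#N) meeting every constraint; each maps to a distinct set of atoms, giving 3 matches.

3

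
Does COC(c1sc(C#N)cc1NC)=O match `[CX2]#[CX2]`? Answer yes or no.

No

The pattern [CX2]#[CX2] describes a carbon-carbon triple bond — an alkyne.
The closest candidate here is a nitrile (-C#N), but the triple bond is C#N, not C#C. No other fragment satisfies the full query, so there is no match.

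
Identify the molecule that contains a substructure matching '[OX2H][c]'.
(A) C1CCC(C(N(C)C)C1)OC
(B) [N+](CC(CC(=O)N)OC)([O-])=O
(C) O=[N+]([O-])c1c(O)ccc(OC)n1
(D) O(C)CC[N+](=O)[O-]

C

[OX2H][c] describes a hydroxyl oxygen attached to an aromatic carbon (a phenol).
(A) has a methoxy ether (-OCH3) but the oxygen has H0, not H1.
(B) has a methoxy ether (-OCH3) but the oxygen has H0, not H1.
(C) contains a hydroxyl group (-OH), which satisfies every atom and bond constraint.
(D) has a methoxy ether (-OCH3) but the oxygen has H0, not H1.
So the answer is (C).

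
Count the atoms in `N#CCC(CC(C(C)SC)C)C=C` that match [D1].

The query [D1] means: atom with exactly one heavy-atom neighbour (degree 1).
Check the 13 heavy atoms by environment: 4× C (D1) → match; 3× C (D3) → no; 4× C (D2) → no; 1× S (D2) → no; 1× N (D1) → match.
Summing the matching environments: 4 + 1 = 5 matching atoms.

5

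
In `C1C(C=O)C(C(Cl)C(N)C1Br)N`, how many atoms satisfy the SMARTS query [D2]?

2

The query [D2] means: atom with exactly two heavy-atom neighbours.
Check the 12 heavy atoms by environment: 5× C (D3) → no; 2× C (D2) → match; 1× Cl (D1) → no; 1× O (D1) → no; 1× Br (D1) → no; 2× N (D1) → no.
That gives 2 matching atoms.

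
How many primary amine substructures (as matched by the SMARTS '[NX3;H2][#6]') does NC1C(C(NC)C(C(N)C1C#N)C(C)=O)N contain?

3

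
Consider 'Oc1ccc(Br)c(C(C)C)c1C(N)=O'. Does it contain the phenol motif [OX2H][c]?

Yes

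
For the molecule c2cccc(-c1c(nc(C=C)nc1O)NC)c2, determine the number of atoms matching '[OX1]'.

The query [OX1] means: aliphatic oxygen with one total connection — typically a carbonyl =O or an oxide.
Check the 17 heavy atoms by environment: 2× n (aromatic, X2) → no; 10× c (aromatic, X3) → no; 1× N (X3) → no; 1× C (X4) → no; 1× O (X2) → no; 2× C (X3) → no.
No environment satisfies the query, so 0 matching atoms.

0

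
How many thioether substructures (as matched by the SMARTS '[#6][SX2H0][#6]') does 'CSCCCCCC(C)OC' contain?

[#6][SX2H0][#6] is the SMARTS for a thioether: an aliphatic sulfur bridging two carbons with no H on the sulfur.
Exactly one fragment in the molecule meets all constraints, giving 1 match.

1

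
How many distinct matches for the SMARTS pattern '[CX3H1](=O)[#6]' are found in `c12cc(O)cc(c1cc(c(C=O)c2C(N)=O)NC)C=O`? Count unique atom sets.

2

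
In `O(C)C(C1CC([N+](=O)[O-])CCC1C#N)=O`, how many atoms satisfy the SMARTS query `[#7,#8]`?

The query [#7,#8] means: nitrogen or oxygen (comma = OR).
Check the 15 heavy atoms by environment: 9× C → no; 1× N (charge +1) → match; 1× O (charge -1) → match; 3× O → match; 1× N → match.
Summing the matching environments: 1 + 1 + 3 + 1 = 6 matching atoms.

6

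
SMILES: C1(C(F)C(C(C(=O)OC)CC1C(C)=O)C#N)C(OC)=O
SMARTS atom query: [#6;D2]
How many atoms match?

2

The query [#6;D2] means: any carbon bonded to exactly two heavy atoms.
Check the 20 heavy atoms by environment: 8× C (D3) → no; 2× C (D2) → match; 3× O (D1) → no; 3× C (D1) → no; 1× N (D1) → no; 2× O (D2) → no; 1× F (D1) → no.
That gives 2 matching atoms.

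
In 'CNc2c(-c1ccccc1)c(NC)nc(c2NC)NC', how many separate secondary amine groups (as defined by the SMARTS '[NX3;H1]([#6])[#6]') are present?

4

[NX3;H1]([#6])[#6] is the SMARTS for a secondary amine: a trivalent nitrogen with one H, bonded to two carbons.
The molecule carries 4 separate instances of an N-methylamino group (-NHCH3) meeting every constraint; each maps to a distinct set of atoms, giving 4 matches.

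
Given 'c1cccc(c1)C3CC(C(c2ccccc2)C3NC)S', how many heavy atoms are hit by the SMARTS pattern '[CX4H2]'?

1

The query [CX4H2] means: sp3 carbon (X4) with exactly two hydrogens.
Check the 20 heavy atoms by environment: 4× C (H1, X4) → no; 1× C (H2, X4) → match; 2× c (aromatic, H0, X3) → no; 10× c (aromatic, H1, X3) → no; 1× N (H1, X3) → no; 1× C (H3, X4) → no; 1× S (H1, X2) → no.
That gives 1 matching atom.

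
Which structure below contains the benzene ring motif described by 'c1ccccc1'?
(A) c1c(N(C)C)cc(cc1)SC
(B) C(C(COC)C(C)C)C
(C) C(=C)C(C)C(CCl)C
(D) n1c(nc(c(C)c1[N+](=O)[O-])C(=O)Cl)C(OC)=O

c1ccccc1 describes six aromatic carbons in a ring (a benzene ring).
(A) contains the required atom environment, so the pattern matches.
(B) has a methyl group (-CH3) but no six-membered all-carbon aromatic ring is present.
(C) has a methyl group (-CH3) but no six-membered all-carbon aromatic ring is present.
(D) has a methyl group (-CH3) but no six-membered all-carbon aromatic ring is present.
So the answer is (A).

A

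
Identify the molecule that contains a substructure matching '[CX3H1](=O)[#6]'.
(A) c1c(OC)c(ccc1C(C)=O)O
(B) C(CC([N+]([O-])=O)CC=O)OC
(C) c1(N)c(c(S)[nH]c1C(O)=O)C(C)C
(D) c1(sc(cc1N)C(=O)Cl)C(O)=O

B

[CX3H1](=O)[#6] describes an sp2 carbon with one H, double-bonded to O and single-bonded to carbon (an aldehyde).
(A) has an acetyl/ketone group (-C(=O)CH3) but the carbonyl carbon has H0 (two carbon neighbours), not H1.
(B) contains an aldehyde (-CHO), which satisfies every atom and bond constraint.
(C) has a carboxylic acid group (-C(=O)OH) but the carbonyl carbon has H0 and is bonded to O, not H1.
(D) has a carboxylic acid group (-C(=O)OH) but the carbonyl carbon has H0 and is bonded to O, not H1.
So the answer is (B).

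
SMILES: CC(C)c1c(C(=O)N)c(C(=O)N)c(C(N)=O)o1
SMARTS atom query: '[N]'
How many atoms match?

3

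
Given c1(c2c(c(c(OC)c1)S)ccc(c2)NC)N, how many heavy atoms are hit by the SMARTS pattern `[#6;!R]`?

Check the 16 heavy atoms by environment: 10× c (aromatic, in 6-ring) → no; 2× N (acyclic) → no; 1× O (acyclic) → no; 2× C (acyclic) → match; 1× S (acyclic) → no.
That gives 2 matching atoms.

2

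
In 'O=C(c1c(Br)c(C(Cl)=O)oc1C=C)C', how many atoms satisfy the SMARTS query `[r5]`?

5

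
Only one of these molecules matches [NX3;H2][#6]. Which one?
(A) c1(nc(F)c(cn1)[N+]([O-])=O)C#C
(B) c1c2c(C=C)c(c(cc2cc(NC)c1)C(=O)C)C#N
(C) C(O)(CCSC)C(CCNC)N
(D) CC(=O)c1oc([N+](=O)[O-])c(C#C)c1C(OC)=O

C

[NX3;H2][#6] describes a trivalent nitrogen with two H attached to carbon (a primary amine).
(A) has a nitro group (-[N+](=O)[O-]) but the nitrogen is [N+] with no H, not NX3H2.
(B) has a nitrile (-C#N) but the nitrogen is NX1 (triple-bonded), not NX3 with two H.
(C) contains a primary amino group (-NH2), which satisfies every atom and bond constraint.
(D) has a nitro group (-[N+](=O)[O-]) but the nitrogen is [N+] with no H, not NX3H2.
So the answer is (C).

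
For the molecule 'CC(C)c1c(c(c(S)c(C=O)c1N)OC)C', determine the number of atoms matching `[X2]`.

2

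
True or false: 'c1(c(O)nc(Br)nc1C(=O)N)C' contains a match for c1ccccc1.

False

The pattern c1ccccc1 describes six aromatic carbons in a ring — a benzene ring.
The closest candidate here is a methyl group (-CH3), but no six-membered all-carbon aromatic ring is present. No other fragment satisfies the full query, so there is no match.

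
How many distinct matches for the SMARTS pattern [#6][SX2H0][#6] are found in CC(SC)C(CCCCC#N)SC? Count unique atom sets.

2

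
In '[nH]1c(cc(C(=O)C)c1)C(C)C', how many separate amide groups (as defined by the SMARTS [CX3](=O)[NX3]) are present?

[CX3](=O)[NX3] is the SMARTS for an amide: a carbonyl carbon bonded to a trivalent nitrogen.
No fragment in the molecule satisfies every constraint, giving 0 matches.

0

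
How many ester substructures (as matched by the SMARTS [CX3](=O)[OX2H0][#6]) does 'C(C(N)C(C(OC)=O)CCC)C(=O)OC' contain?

[CX3](=O)[OX2H0][#6] is the SMARTS for an ester: a carbonyl carbon bonded to an oxygen that is itself bonded to carbon (no H on that O).
The molecule carries 2 separate instances of a methyl-ester group (-C(=O)OCH3) meeting every constraint; each maps to a distinct set of atoms, giving 2 matches.

2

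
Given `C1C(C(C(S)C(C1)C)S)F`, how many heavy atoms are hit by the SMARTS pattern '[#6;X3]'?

0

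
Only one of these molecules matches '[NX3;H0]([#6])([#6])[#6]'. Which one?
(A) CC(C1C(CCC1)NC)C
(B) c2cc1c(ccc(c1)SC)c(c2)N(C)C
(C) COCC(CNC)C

B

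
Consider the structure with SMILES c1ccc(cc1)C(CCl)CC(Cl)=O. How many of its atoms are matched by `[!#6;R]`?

Check the 13 heavy atoms by environment: 4× C (acyclic) → no; 6× c (aromatic, in 6-ring) → no; 2× Cl (acyclic) → no; 1× O (acyclic) → no.
No environment satisfies the query, so 0 matching atoms.

0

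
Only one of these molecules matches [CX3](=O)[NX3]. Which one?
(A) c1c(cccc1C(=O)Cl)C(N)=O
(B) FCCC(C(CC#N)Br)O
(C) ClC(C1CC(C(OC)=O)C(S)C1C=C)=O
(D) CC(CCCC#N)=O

A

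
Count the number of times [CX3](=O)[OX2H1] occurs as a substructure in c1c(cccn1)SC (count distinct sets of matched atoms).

0

[CX3](=O)[OX2H1] is the SMARTS for a carboxylic acid: an sp2 carbon double-bonded to O and single-bonded to an -OH oxygen.
No fragment in the molecule satisfies every constraint, giving 0 matches.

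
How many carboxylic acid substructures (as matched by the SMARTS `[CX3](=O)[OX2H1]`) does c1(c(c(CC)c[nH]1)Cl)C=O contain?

[CX3](=O)[OX2H1] is the SMARTS for a carboxylic acid: an sp2 carbon double-bonded to O and single-bonded to an -OH oxygen.
The molecule has an aldehyde (-CHO), but there is no singly-bonded oxygen on the carbonyl carbon; nothing else fits, so there are 0 matches.

0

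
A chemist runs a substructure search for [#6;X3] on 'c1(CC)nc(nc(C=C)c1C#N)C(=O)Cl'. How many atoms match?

Check the 15 heavy atoms by environment: 2× n (aromatic, X2) → no; 4× c (aromatic, X3) → match; 3× C (X3) → match; 1× C (X2) → no; 1× N (X1) → no; 2× C (X4) → no; 1× O (X1) → no; 1× Cl (X1) → no.
Summing the matching environments: 4 + 3 = 7 matching atoms.

7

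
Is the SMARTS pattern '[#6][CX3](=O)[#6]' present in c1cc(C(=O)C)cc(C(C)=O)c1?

Yes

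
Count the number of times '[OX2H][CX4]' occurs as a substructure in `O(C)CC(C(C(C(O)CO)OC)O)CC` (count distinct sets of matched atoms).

3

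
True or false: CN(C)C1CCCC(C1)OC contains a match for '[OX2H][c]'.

The pattern [OX2H][c] describes a hydroxyl oxygen attached to an aromatic carbon — a phenol.
The closest candidate here is a methoxy ether (-OCH3), but the oxygen has H0, not H1. No other fragment satisfies the full query, so there is no match.

False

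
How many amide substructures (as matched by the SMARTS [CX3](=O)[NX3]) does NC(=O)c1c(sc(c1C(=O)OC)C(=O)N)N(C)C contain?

2

[CX3](=O)[NX3] is the SMARTS for an amide: a carbonyl carbon bonded to a trivalent nitrogen.
The molecule carries 2 separate instances of a primary amide (-C(=O)NH2) meeting every constraint; each maps to a distinct set of atoms, giving 2 matches.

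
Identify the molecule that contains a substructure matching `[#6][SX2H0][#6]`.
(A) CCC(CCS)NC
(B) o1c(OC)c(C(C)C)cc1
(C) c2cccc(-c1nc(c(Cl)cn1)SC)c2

[#6][SX2H0][#6] describes an aliphatic sulfur bridging two carbons with no H on the sulfur (a thioether).
(A) has a thiol (-SH) but the sulfur has H1, not H0 bridging two carbons.
(B) has a methoxy ether (-OCH3) but the bridging atom is O, not S.
(C) contains a methylthio ether (-SCH3), which satisfies every atom and bond constraint.
So the answer is (C).

C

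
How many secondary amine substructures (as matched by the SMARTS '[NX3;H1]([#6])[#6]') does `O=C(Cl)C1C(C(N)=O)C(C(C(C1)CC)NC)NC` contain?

2

[NX3;H1]([#6])[#6] is the SMARTS for a secondary amine: a trivalent nitrogen with one H, bonded to two carbons.
The molecule carries 2 separate instances of an N-methylamino group (-NHCH3) meeting every constraint; each maps to a distinct set of atoms, giving 2 matches.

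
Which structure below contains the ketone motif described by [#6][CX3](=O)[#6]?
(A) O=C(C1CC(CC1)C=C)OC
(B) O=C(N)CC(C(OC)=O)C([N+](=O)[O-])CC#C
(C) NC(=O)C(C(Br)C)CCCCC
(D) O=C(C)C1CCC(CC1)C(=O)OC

D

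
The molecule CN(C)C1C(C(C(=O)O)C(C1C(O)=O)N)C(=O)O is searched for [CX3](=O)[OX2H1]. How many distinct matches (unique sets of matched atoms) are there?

3

[CX3](=O)[OX2H1] is the SMARTS for a carboxylic acid: an sp2 carbon double-bonded to O and single-bonded to an -OH oxygen.
The molecule carries 3 separate instances of a carboxylic acid group (-C(=O)OH) meeting every constraint; each maps to a distinct set of atoms, giving 3 matches.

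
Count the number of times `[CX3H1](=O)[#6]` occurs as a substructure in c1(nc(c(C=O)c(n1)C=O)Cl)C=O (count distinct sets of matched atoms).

3

[CX3H1](=O)[#6] is the SMARTS for an aldehyde: an sp2 carbon with one H, double-bonded to O and single-bonded to carbon.
The molecule carries 3 separate instances of an aldehyde (-CHO) meeting every constraint; each maps to a distinct set of atoms, giving 3 matches.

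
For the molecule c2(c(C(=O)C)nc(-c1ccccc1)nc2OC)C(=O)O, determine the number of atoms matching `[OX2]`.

The query [OX2] means: aliphatic oxygen with two total connections — ether, hydroxyl, or ester single-bond O.
Check the 20 heavy atoms by environment: 2× n (aromatic, X2) → no; 10× c (aromatic, X3) → no; 2× C (X3) → no; 2× O (X1) → no; 2× C (X4) → no; 2× O (X2) → match.
That gives 2 matching atoms.

2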